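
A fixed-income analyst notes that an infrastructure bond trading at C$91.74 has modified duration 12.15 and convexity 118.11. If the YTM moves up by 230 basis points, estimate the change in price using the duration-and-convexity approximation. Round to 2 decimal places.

Duration effect: -D_mod·Δy = -12.15 × (+0.023) = -0.279450
Convexity effect: ½·C·(Δy)² = 0.5 × 118.11 × (0.023)² = +0.031240095
ΔP/P ≈ -0.279450 + 0.031240095 = -0.248209905
ΔP ≈ 91.74 × (-0.248209905) = -22.7707766847.

-C$22.77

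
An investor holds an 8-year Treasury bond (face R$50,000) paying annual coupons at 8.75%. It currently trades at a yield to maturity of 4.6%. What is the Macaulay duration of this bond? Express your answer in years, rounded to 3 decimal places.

6.313 years

Periodic yield y = 0.046. Discount each cash flow and weight by its year:
  t   CF        PV=CF/(1+0.046)^t    t·PV
  1     4,375.00     4,182.6004     4,182.6004
  2     4,375.00     3,998.6619     7,997.3239
  3     4,375.00     3,822.8126    11,468.4377
  4     4,375.00     3,654.6965    14,618.7861
  5     4,375.00     3,493.9737    17,469.8686
  6     4,375.00     3,340.3190    20,041.9143
  7     4,375.00     3,193.4217    22,353.9516
  8    54,375.00    37,944.2343   303,553.8746
  Σ                 63,630.7201   401,686.7571
Price P = Σ PV = 63,630.7201.
Macaulay duration = Σ(t·PV) / P = 401,686.7571 / 63,630.7201 = 6.31278 years.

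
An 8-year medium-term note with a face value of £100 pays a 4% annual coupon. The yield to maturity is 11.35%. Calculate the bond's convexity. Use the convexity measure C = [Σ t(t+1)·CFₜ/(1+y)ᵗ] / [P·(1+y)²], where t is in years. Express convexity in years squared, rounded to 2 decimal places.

45.65

With y = 0.1135:
  t   CF        PV=CF/(1+0.1135)^t    t·PV        t(t+1)·PV
  1         4.00         3.5923         3.5923           7.1846
  2         4.00         3.2261         6.4522          19.3567
  3         4.00         2.8973         8.6918          34.7673
  4         4.00         2.6020        10.4078          52.0390
  5         4.00         2.3367        11.6837          70.1020
  6         4.00         2.0985        12.5913          88.1390
  7         4.00         1.8846        13.1925         105.5398
  8       104.00        44.0060       352.0477       3,168.4296
  Σ                     62.6435       418.6593       3,545.5579
P = 62.6435.
Convexity = Σ t(t+1)·PV / [P·(1+y)²] = 3,545.5579 / (62.6435 × 1.239882) = 45.64867.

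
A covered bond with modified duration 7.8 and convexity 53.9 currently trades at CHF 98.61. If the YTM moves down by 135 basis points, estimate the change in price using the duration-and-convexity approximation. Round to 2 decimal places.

+CHF 10.87

Duration effect: -D_mod·Δy = -7.8 × (-0.0135) = +0.105300
Convexity effect: ½·C·(Δy)² = 0.5 × 53.9 × (-0.0135)² = +0.0049116375
ΔP/P ≈ +0.105300 + 0.0049116375 = +0.1102116375
ΔP ≈ 98.61 × (+0.1102116375) = +10.867969573875.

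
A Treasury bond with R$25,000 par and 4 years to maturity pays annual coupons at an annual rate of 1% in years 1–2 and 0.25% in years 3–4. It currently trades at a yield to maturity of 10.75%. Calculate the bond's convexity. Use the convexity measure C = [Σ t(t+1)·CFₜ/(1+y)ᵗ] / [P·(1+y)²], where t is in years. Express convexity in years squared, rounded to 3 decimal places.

With y = 0.1075:
  t   CF        PV=CF/(1+0.1075)^t    t·PV        t(t+1)·PV
  1       250.00       225.7336       225.7336         451.4673
  2       250.00       203.8227       407.6454       1,222.9362
  3        62.50        46.0096       138.0289         552.1157
  4    25,062.50    16,659.0200    66,636.0801     333,180.4006
  Σ                 17,134.5860    67,407.4881     335,406.9197
P = 17,134.5860.
Convexity = Σ t(t+1)·PV / [P·(1+y)²] = 335,406.9197 / (17,134.5860 × 1.226556) = 15.95919.

15.959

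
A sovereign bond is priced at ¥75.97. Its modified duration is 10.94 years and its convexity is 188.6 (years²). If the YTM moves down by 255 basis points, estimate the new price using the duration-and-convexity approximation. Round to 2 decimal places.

Duration effect: -D_mod·Δy = -10.94 × (-0.0255) = +0.278970
Convexity effect: ½·C·(Δy)² = 0.5 × 188.6 × (-0.0255)² = +0.061318575
ΔP/P ≈ +0.278970 + 0.061318575 = +0.340288575
New price ≈ 75.97 × (1 + 0.340288575) = 101.82172304275.

¥101.82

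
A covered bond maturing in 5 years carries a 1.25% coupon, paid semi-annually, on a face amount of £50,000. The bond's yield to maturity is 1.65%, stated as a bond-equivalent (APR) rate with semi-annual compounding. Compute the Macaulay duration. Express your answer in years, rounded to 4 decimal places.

Periodic yield y = 0.00825. Discount each cash flow and weight by its period:
  t   CF        PV=CF/(1+0.00825)^t    t·PV
  1       312.50       309.9430       309.9430
  2       312.50       307.4069       614.8137
  3       312.50       304.8915       914.6745
  4       312.50       302.3967     1,209.5869
  5       312.50       299.9224     1,499.6119
  6       312.50       297.4683     1,784.8096
  7       312.50       295.0342     2,065.2396
  8       312.50       292.6201     2,340.9609
  9       312.50       290.2258     2,612.0318
  10   50,312.50    46,344.0080   463,440.0805
  Σ                 49,043.9169   476,791.7524
Price P = Σ PV = 49,043.9169.
Macaulay duration = Σ(t·PV) / P = 476,791.7524 / 49,043.9169 = 9.72173 half-year periods.
In years: 9.72173 / 2 = 4.86087 years.

4.8609 years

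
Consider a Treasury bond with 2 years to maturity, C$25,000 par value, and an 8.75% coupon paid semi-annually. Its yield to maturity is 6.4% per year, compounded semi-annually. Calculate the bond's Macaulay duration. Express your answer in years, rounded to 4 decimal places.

Periodic yield y = 0.032. Discount each cash flow and weight by its period:
  t   CF        PV=CF/(1+0.032)^t    t·PV
  1     1,093.75     1,059.8353     1,059.8353
  2     1,093.75     1,026.9722     2,053.9443
  3     1,093.75       995.1281     2,985.3842
  4    26,093.75    23,004.7601    92,019.0403
  Σ                 26,086.6956    98,118.2040
Price P = Σ PV = 26,086.6956.
Macaulay duration = Σ(t·PV) / P = 98,118.2040 / 26,086.6956 = 3.76124 half-year periods.
In years: 3.76124 / 2 = 1.88062 years.

1.8806 years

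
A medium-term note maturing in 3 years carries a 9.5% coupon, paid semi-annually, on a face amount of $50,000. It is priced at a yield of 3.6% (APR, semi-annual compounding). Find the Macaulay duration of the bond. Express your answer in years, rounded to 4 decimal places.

2.7069 years

Periodic yield y = 0.018. Discount each cash flow and weight by its period:
  t   CF        PV=CF/(1+0.018)^t    t·PV
  1     2,375.00     2,333.0059     2,333.0059
  2     2,375.00     2,291.7543     4,583.5086
  3     2,375.00     2,251.2321     6,753.6964
  4     2,375.00     2,211.4265     8,845.7058
  5     2,375.00     2,172.3246    10,861.6231
  6    52,375.00    47,058.4229   282,350.5372
  Σ                 58,318.1663   315,728.0771
Price P = Σ PV = 58,318.1663.
Macaulay duration = Σ(t·PV) / P = 315,728.0771 / 58,318.1663 = 5.41389 half-year periods.
In years: 5.41389 / 2 = 2.70694 years.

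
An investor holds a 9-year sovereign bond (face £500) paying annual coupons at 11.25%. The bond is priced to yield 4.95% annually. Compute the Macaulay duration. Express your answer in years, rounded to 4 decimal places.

6.6098 years

Periodic yield y = 0.0495. Discount each cash flow and weight by its year:
  t   CF        PV=CF/(1+0.0495)^t    t·PV
  1        56.25        53.5970        53.5970
  2        56.25        51.0690       102.1381
  3        56.25        48.6603       145.9810
  4        56.25        46.3653       185.4611
  5        56.25        44.1784       220.8922
  6        56.25        42.0947       252.5685
  7        56.25        40.1093       280.7653
  8        56.25        38.2176       305.7405
  9       556.25       360.1041     3,240.9367
  Σ                    724.3957     4,788.0803
Price P = Σ PV = 724.3957.
Macaulay duration = Σ(t·PV) / P = 4,788.0803 / 724.3957 = 6.60976 years.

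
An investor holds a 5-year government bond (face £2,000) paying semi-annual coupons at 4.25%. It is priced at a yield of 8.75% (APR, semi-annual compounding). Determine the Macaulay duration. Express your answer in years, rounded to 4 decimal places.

Periodic yield y = 0.04375. Discount each cash flow and weight by its period:
  t   CF        PV=CF/(1+0.04375)^t    t·PV
  1        42.50        40.7186        40.7186
  2        42.50        39.0118        78.0236
  3        42.50        37.3766       112.1297
  4        42.50        35.8099       143.2396
  5        42.50        34.3089       171.5444
  6        42.50        32.8708       197.2247
  7        42.50        31.4930       220.4507
  8        42.50        30.1729       241.3832
  9        42.50        28.9082       260.1735
  10    2,042.50     1,331.0586    13,310.5861
  Σ                  1,641.7291    14,775.4740
Price P = Σ PV = 1,641.7291.
Macaulay duration = Σ(t·PV) / P = 14,775.4740 / 1,641.7291 = 8.99995 half-year periods.
In years: 8.99995 / 2 = 4.49997 years.

4.5000 years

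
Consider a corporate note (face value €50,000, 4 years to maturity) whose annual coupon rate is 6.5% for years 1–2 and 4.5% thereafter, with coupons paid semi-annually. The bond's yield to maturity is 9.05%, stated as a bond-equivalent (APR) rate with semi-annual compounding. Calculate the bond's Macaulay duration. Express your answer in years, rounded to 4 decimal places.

3.5753 years

Periodic yield y = 0.04525. Discount each cash flow and weight by its period:
  t   CF        PV=CF/(1+0.04525)^t    t·PV
  1     1,625.00     1,554.6520     1,554.6520
  2     1,625.00     1,487.3494     2,974.6989
  3     1,625.00     1,422.9605     4,268.8814
  4     1,625.00     1,361.3590     5,445.4359
  5     1,125.00       901.6783     4,508.3917
  6     1,125.00       862.6437     5,175.8623
  7     1,125.00       825.2989     5,777.0926
  8    51,125.00    35,881.6092   287,052.8732
  Σ                 44,297.5510   316,757.8881
Price P = Σ PV = 44,297.5510.
Macaulay duration = Σ(t·PV) / P = 316,757.8881 / 44,297.5510 = 7.15069 half-year periods.
In years: 7.15069 / 2 = 3.57534 years.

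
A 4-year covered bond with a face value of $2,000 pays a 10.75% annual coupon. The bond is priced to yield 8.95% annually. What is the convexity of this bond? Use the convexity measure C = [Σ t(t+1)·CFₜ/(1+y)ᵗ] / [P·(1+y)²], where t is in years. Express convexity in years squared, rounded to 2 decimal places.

13.90

With y = 0.0895:
  t   CF        PV=CF/(1+0.0895)^t    t·PV        t(t+1)·PV
  1       215.00       197.3382       197.3382         394.6765
  2       215.00       181.1273       362.2547       1,086.7640
  3       215.00       166.2481       498.7444       1,994.9775
  4     2,215.00     1,572.0443     6,288.1774      31,440.8869
  Σ                  2,116.7580     7,346.5146      34,917.3048
P = 2,116.7580.
Convexity = Σ t(t+1)·PV / [P·(1+y)²] = 34,917.3048 / (2,116.7580 × 1.187010) = 13.89681.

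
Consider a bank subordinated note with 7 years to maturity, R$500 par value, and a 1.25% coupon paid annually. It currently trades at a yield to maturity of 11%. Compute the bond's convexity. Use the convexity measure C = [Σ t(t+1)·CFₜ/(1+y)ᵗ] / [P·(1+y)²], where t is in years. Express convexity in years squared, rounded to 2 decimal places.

With y = 0.11:
  t   CF        PV=CF/(1+0.11)^t    t·PV        t(t+1)·PV
  1         6.25         5.6306         5.6306          11.2613
  2         6.25         5.0726        10.1453          30.4358
  3         6.25         4.5699        13.7098          54.8394
  4         6.25         4.1171        16.4683          82.3414
  5         6.25         3.7091        18.5454         111.2721
  6         6.25         3.3415        20.0490         140.3432
  7       506.25       243.8396     1,706.8770      13,655.0159
  Σ                    270.2804     1,791.4254      14,085.5091
P = 270.2804.
Convexity = Σ t(t+1)·PV / [P·(1+y)²] = 14,085.5091 / (270.2804 × 1.232100) = 42.29724.

42.30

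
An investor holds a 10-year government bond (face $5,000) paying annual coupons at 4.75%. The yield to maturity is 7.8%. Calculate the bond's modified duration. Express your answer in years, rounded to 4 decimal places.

Periodic yield y = 0.078. First find Macaulay duration:
  t   CF        PV=CF/(1+0.078)^t    t·PV
  1       237.50       220.3154       220.3154
  2       237.50       204.3742       408.7484
  3       237.50       189.5865       568.7594
  4       237.50       175.8687       703.4748
  5       237.50       163.1435       815.7176
  6       237.50       151.3391       908.0344
  7       237.50       140.3887       982.7212
  8       237.50       130.2307     1,041.8460
  9       237.50       120.8077     1,087.2697
  10    5,237.50     2,471.3624    24,713.6236
  Σ                  3,967.4170    31,450.5104
P = 3,967.4170; Macaulay duration = 31,450.5104 / 3,967.4170 = 7.92720 years.
Modified duration = D_Mac / (1 + y) = 7.92720 / 1.078 = 7.35362 years.

7.3536 years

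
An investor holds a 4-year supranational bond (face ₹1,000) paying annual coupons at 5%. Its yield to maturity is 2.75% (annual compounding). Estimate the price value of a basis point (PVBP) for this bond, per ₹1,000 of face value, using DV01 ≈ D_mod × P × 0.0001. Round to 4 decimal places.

₹0.3941

Periodic yield y = 0.0275.
  t   CF        PV=CF/(1+0.0275)^t    t·PV
  1        50.00        48.6618        48.6618
  2        50.00        47.3594        94.7188
  3        50.00        46.0919       138.2757
  4     1,050.00       942.0240     3,768.0961
  Σ                  1,084.1371     4,049.7524
P = 1,084.1371; D_Mac = 3.73546 yrs; D_mod = 3.63549 yrs.
DV01 ≈ 3.63549 × 1,084.1371 × 0.0001 = 0.394136.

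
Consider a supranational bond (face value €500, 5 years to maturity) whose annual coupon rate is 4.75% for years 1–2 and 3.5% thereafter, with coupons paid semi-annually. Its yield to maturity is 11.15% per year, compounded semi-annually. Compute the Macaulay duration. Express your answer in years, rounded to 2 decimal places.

Periodic yield y = 0.05575. Discount each cash flow and weight by its period:
  t   CF        PV=CF/(1+0.05575)^t    t·PV
  1       11.875        11.2479        11.2479
  2       11.875        10.6540        21.3079
  3       11.875        10.0914        30.2741
  4       11.875         9.5585        38.2340
  5        8.750         6.6712        33.3559
  6        8.750         6.3189        37.9134
  7        8.750         5.9852        41.8966
  8        8.750         5.6692        45.3533
  9        8.750         5.3698        48.3282
  10     508.750       295.7287     2,957.2873
  Σ                    367.2948     3,265.1987
Price P = Σ PV = 367.2948.
Macaulay duration = Σ(t·PV) / P = 3,265.1987 / 367.2948 = 8.88986 half-year periods.
In years: 8.88986 / 2 = 4.44493 years.

4.44 years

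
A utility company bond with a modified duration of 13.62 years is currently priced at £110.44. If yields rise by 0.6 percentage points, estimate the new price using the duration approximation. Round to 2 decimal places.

£101.41

Duration approximation: ΔP/P ≈ -D_mod · Δy = -13.62 × (+0.006) = -0.081720.
New price ≈ 110.44 × (1 - 0.081720) = 101.4148432.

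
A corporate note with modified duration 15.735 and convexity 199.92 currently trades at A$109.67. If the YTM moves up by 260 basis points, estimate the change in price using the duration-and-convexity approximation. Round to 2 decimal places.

-A$37.46

Duration effect: -D_mod·Δy = -15.735 × (+0.026) = -0.409110
Convexity effect: ½·C·(Δy)² = 0.5 × 199.92 × (0.026)² = +0.06757296
ΔP/P ≈ -0.409110 + 0.06757296 = -0.34153704
ΔP ≈ 109.67 × (-0.34153704) = -37.4563671768.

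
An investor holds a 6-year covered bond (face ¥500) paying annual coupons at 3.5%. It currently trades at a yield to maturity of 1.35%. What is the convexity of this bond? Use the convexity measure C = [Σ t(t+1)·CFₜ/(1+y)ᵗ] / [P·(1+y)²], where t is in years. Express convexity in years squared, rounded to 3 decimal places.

With y = 0.0135:
  t   CF        PV=CF/(1+0.0135)^t    t·PV        t(t+1)·PV
  1        17.50        17.2669        17.2669          34.5338
  2        17.50        17.0369        34.0738         102.2214
  3        17.50        16.8100        50.4299         201.7196
  4        17.50        16.5861        66.3442         331.7211
  5        17.50        16.3651        81.8256         490.9537
  6       517.50       477.4939     2,864.9635      20,054.7442
  Σ                    561.5588     3,114.9039      21,215.8937
P = 561.5588.
Convexity = Σ t(t+1)·PV / [P·(1+y)²] = 21,215.8937 / (561.5588 × 1.027182) = 36.78058.

36.781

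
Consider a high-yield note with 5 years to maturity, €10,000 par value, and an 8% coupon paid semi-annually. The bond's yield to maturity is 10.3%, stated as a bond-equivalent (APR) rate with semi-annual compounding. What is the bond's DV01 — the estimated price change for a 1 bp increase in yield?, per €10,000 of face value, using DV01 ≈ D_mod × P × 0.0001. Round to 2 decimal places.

Periodic yield y = 0.0515.
  t   CF        PV=CF/(1+0.0515)^t    t·PV
  1       400.00       380.4089       380.4089
  2       400.00       361.7774       723.5548
  3       400.00       344.0584     1,032.1752
  4       400.00       327.2072     1,308.8289
  5       400.00       311.1814     1,555.9069
  6       400.00       295.9404     1,775.6427
  7       400.00       281.4460     1,970.1219
  8       400.00       267.6614     2,141.2913
  9       400.00       254.5520     2,290.9679
  10   10,400.00     6,294.2004    62,942.0044
  Σ                  9,118.4336    76,120.9030
P = 9,118.4336; D_Mac = 8.34802 half-year periods = 4.17401 yrs; D_mod = 3.96958 yrs.
DV01 ≈ 3.96958 × 9,118.4336 × 0.0001 = 3.619634.

€3.62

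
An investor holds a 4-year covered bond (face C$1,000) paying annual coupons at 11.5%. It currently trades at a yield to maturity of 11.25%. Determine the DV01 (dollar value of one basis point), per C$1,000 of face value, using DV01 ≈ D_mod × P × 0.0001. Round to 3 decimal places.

C$0.310

Periodic yield y = 0.1125.
  t   CF        PV=CF/(1+0.1125)^t    t·PV
  1       115.00       103.3708       103.3708
  2       115.00        92.9176       185.8351
  3       115.00        83.5214       250.5642
  4     1,115.00       727.9051     2,911.6206
  Σ                  1,007.7149     3,451.3907
P = 1,007.7149; D_Mac = 3.42497 yrs; D_mod = 3.07862 yrs.
DV01 ≈ 3.07862 × 1,007.7149 × 0.0001 = 0.310237.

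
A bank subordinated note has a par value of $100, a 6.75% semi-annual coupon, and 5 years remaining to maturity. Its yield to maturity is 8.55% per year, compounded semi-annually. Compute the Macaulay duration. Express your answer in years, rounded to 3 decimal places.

Periodic yield y = 0.04275. Discount each cash flow and weight by its period:
  t   CF        PV=CF/(1+0.04275)^t    t·PV
  1        3.375         3.2366         3.2366
  2        3.375         3.1039         6.2079
  3        3.375         2.9767         8.9301
  4        3.375         2.8547        11.4186
  5        3.375         2.7376        13.6881
  6        3.375         2.6254        15.7523
  7        3.375         2.5177        17.6242
  8        3.375         2.4145        19.3162
  9        3.375         2.3155        20.8398
  10     103.375        68.0164       680.1638
  Σ                     92.7991       797.1777
Price P = Σ PV = 92.7991.
Macaulay duration = Σ(t·PV) / P = 797.1777 / 92.7991 = 8.59036 half-year periods.
In years: 8.59036 / 2 = 4.29518 years.

4.295 years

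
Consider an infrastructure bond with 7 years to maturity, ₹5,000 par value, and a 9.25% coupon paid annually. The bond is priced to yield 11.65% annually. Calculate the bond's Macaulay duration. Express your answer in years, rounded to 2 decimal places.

Periodic yield y = 0.1165. Discount each cash flow and weight by its year:
  t   CF        PV=CF/(1+0.1165)^t    t·PV
  1       462.50       414.2409       414.2409
  2       462.50       371.0174       742.0348
  3       462.50       332.3040       996.9120
  4       462.50       297.6301     1,190.5203
  5       462.50       266.5742     1,332.8710
  6       462.50       238.7588     1,432.5528
  7     5,462.50     2,525.6918    17,679.8428
  Σ                  4,446.2172    23,788.9745
Price P = Σ PV = 4,446.2172.
Macaulay duration = Σ(t·PV) / P = 23,788.9745 / 4,446.2172 = 5.35039 years.

5.35 years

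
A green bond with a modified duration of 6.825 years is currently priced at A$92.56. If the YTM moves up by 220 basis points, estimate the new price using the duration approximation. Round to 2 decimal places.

A$78.66

Duration approximation: ΔP/P ≈ -D_mod · Δy = -6.825 × (+0.022) = -0.150150.
New price ≈ 92.56 × (1 - 0.150150) = 78.662116.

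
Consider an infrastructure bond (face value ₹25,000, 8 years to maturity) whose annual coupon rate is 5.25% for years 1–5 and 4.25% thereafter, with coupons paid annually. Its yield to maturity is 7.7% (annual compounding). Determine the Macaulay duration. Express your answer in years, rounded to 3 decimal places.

6.610 years

Periodic yield y = 0.077. Discount each cash flow and weight by its year:
  t   CF        PV=CF/(1+0.077)^t    t·PV
  1     1,312.50     1,218.6630     1,218.6630
  2     1,312.50     1,131.5348     2,263.0695
  3     1,312.50     1,050.6358     3,151.9075
  4     1,312.50       975.5207     3,902.0829
  5     1,312.50       905.7760     4,528.8799
  6     1,062.50       680.8238     4,084.9427
  7     1,062.50       632.1484     4,425.0385
  8    26,062.50    14,397.6113   115,180.8908
  Σ                 20,992.7137   138,755.4747
Price P = Σ PV = 20,992.7137.
Macaulay duration = Σ(t·PV) / P = 138,755.4747 / 20,992.7137 = 6.60970 years.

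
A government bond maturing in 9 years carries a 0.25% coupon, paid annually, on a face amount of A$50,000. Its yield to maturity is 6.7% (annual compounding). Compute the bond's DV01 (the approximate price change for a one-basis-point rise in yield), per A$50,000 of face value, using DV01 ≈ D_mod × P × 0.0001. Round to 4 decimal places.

Periodic yield y = 0.067.
  t   CF        PV=CF/(1+0.067)^t    t·PV
  1       125.00       117.1509       117.1509
  2       125.00       109.7946       219.5893
  3       125.00       102.9003       308.7010
  4       125.00        96.4389       385.7557
  5       125.00        90.3832       451.9162
  6       125.00        84.7078       508.2469
  7       125.00        79.3888       555.7214
  8       125.00        74.4037       595.2298
  9    50,125.00    27,962.4107   251,661.6967
  Σ                 28,717.5791   254,804.0078
P = 28,717.5791; D_Mac = 8.87275 yrs; D_mod = 8.31561 yrs.
DV01 ≈ 8.31561 × 28,717.5791 × 0.0001 = 23.880413.

A$23.8804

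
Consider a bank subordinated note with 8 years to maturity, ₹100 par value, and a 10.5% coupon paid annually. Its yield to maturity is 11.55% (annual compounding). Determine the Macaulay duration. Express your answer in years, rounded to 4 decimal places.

Periodic yield y = 0.1155. Discount each cash flow and weight by its year:
  t   CF        PV=CF/(1+0.1155)^t    t·PV
  1        10.50         9.4128         9.4128
  2        10.50         8.4382        16.8764
  3        10.50         7.5645        22.6935
  4        10.50         6.7813        27.1251
  5        10.50         6.0791        30.3956
  6        10.50         5.4497        32.6981
  7        10.50         4.8854        34.1980
  8       110.50        46.0899       368.7191
  Σ                     94.7009       542.1187
Price P = Σ PV = 94.7009.
Macaulay duration = Σ(t·PV) / P = 542.1187 / 94.7009 = 5.72453 years.

5.7245 years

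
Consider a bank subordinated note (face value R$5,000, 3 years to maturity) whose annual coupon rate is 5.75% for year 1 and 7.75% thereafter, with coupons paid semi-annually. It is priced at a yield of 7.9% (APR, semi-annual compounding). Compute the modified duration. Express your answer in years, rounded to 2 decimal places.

Periodic yield y = 0.0395. First find Macaulay duration:
  t   CF        PV=CF/(1+0.0395)^t    t·PV
  1       143.75       138.2876       138.2876
  2       143.75       133.0328       266.0657
  3       193.75       172.4917       517.4751
  4       193.75       165.9372       663.7488
  5       193.75       159.6317       798.1587
  6     5,193.75     4,116.5565    24,699.3389
  Σ                  4,885.9376    27,083.0748
P = 4,885.9376; Macaulay duration = 27,083.0748 / 4,885.9376 = 5.54307 half-year periods = 2.77153 years.
Modified duration = D_Mac / (1 + y) = 2.77153 / 1.0395 = 2.66622 years.

2.67 years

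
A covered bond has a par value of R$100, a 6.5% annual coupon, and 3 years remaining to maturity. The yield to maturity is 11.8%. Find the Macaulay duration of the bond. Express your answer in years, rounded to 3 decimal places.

Periodic yield y = 0.118. Discount each cash flow and weight by its year:
  t   CF        PV=CF/(1+0.118)^t    t·PV
  1         6.50         5.8140         5.8140
  2         6.50         5.2003        10.4006
  3       106.50        76.2121       228.6364
  Σ                     87.2264       244.8510
Price P = Σ PV = 87.2264.
Macaulay duration = Σ(t·PV) / P = 244.8510 / 87.2264 = 2.80707 years.

2.807 years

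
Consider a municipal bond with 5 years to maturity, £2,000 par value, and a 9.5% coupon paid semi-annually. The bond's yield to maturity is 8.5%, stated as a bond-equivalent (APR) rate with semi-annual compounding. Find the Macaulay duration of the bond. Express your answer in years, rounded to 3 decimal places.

4.114 years

Periodic yield y = 0.0425. Discount each cash flow and weight by its period:
  t   CF        PV=CF/(1+0.0425)^t    t·PV
  1        95.00        91.1271        91.1271
  2        95.00        87.4121       174.8242
  3        95.00        83.8485       251.5456
  4        95.00        80.4302       321.7209
  5        95.00        77.1513       385.7565
  6        95.00        74.0060       444.0363
  7        95.00        70.9890       496.9231
  8        95.00        68.0950       544.7598
  9        95.00        65.3189       587.8703
  10    2,095.00     1,381.7306    13,817.3065
  Σ                  2,080.1089    17,115.8704
Price P = Σ PV = 2,080.1089.
Macaulay duration = Σ(t·PV) / P = 17,115.8704 / 2,080.1089 = 8.22835 half-year periods.
In years: 8.22835 / 2 = 4.11418 years.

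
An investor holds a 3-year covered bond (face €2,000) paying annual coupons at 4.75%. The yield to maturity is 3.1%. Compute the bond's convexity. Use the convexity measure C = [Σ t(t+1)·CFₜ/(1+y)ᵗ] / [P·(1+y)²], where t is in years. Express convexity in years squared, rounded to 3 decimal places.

10.634

With y = 0.031:
  t   CF        PV=CF/(1+0.031)^t    t·PV        t(t+1)·PV
  1        95.00        92.1435        92.1435         184.2871
  2        95.00        89.3730       178.7460         536.2379
  3     2,095.00     1,911.6485     5,734.9454      22,939.7815
  Σ                  2,093.1650     6,005.8349      23,660.3066
P = 2,093.1650.
Convexity = Σ t(t+1)·PV / [P·(1+y)²] = 23,660.3066 / (2,093.1650 × 1.062961) = 10.63407.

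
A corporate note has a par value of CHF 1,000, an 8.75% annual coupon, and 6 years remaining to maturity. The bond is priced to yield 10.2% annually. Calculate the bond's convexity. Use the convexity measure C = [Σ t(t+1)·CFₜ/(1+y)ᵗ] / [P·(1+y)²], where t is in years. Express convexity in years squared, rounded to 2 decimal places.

With y = 0.102:
  t   CF        PV=CF/(1+0.102)^t    t·PV        t(t+1)·PV
  1        87.50        79.4011        79.4011         158.8022
  2        87.50        72.0518       144.1036         432.3108
  3        87.50        65.3828       196.1483         784.5932
  4        87.50        59.3310       237.3240       1,186.6200
  5        87.50        53.8394       269.1969       1,615.1815
  6     1,087.50       607.2111     3,643.2666      25,502.8660
  Σ                    937.2171     4,569.4405      29,680.3737
P = 937.2171.
Convexity = Σ t(t+1)·PV / [P·(1+y)²] = 29,680.3737 / (937.2171 × 1.214404) = 26.07750.

26.08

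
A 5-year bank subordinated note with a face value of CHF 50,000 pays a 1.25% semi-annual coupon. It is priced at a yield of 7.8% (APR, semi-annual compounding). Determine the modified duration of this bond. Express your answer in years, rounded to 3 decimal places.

4.651 years

Periodic yield y = 0.039. First find Macaulay duration:
  t   CF        PV=CF/(1+0.039)^t    t·PV
  1       312.50       300.7700       300.7700
  2       312.50       289.4802       578.9605
  3       312.50       278.6143       835.8429
  4       312.50       268.1562     1,072.6248
  5       312.50       258.0907     1,290.4533
  6       312.50       248.4029     1,490.4177
  7       312.50       239.0789     1,673.5521
  8       312.50       230.1048     1,840.8382
  9       312.50       221.4675     1,993.2079
  10   50,312.50    34,317.8777   343,178.7770
  Σ                 36,652.0432   354,255.4442
P = 36,652.0432; Macaulay duration = 354,255.4442 / 36,652.0432 = 9.66537 half-year periods = 4.83268 years.
Modified duration = D_Mac / (1 + y) = 4.83268 / 1.039 = 4.65128 years.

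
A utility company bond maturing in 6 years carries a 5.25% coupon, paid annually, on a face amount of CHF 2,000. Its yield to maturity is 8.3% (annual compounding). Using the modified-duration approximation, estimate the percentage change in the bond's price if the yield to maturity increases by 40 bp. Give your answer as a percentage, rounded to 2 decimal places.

Periodic yield y = 0.083. Modified duration first:
  t   CF        PV=CF/(1+0.083)^t    t·PV
  1       105.00        96.9529        96.9529
  2       105.00        89.5225       179.0451
  3       105.00        82.6616       247.9849
  4       105.00        76.3265       305.3061
  5       105.00        70.4769       352.3847
  6     2,105.00     1,304.6120     7,827.6718
  Σ                  1,720.5525     9,009.3455
P = 1,720.5525; D_Mac = 5.23631 yrs; D_mod = 5.23631/(1+0.083) = 4.83500 yrs.
ΔP/P ≈ -D_mod · Δy = -4.83500 × (+0.004) = -0.019340 = -1.9340%.

-1.93%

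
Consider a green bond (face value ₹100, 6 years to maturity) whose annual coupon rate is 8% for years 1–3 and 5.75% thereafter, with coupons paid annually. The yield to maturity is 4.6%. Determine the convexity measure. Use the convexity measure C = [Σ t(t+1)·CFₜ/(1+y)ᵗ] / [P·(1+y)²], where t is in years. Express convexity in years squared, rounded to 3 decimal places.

With y = 0.046:
  t   CF        PV=CF/(1+0.046)^t    t·PV        t(t+1)·PV
  1         8.00         7.6482         7.6482          15.2964
  2         8.00         7.3118        14.6237          43.8710
  3         8.00         6.9903        20.9709          83.8834
  4         5.75         4.8033        19.2133          96.0663
  5         5.75         4.5921        22.9604         137.7624
  6       105.75        80.7403       484.4417       3,391.0919
  Σ                    112.0860       569.8581       3,767.9714
P = 112.0860.
Convexity = Σ t(t+1)·PV / [P·(1+y)²] = 3,767.9714 / (112.0860 × 1.094116) = 30.72507.

30.725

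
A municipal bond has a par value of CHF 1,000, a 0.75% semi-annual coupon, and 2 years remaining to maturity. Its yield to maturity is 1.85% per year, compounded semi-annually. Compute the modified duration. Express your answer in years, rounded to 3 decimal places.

1.970 years

Periodic yield y = 0.00925. First find Macaulay duration:
  t   CF        PV=CF/(1+0.00925)^t    t·PV
  1         3.75         3.7156         3.7156
  2         3.75         3.6816         7.3632
  3         3.75         3.6478        10.9435
  4     1,003.75       967.4544     3,869.8178
  Σ                    978.4995     3,891.8401
P = 978.4995; Macaulay duration = 3,891.8401 / 978.4995 = 3.97736 half-year periods = 1.98868 years.
Modified duration = D_Mac / (1 + y) = 1.98868 / 1.00925 = 1.97045 years.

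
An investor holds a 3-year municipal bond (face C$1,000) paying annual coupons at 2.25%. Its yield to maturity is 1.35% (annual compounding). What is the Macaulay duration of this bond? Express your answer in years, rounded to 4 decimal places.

Periodic yield y = 0.0135. Discount each cash flow and weight by its year:
  t   CF        PV=CF/(1+0.0135)^t    t·PV
  1        22.50        22.2003        22.2003
  2        22.50        21.9046        43.8092
  3     1,022.50       982.1822     2,946.5466
  Σ                  1,026.2871     3,012.5561
Price P = Σ PV = 1,026.2871.
Macaulay duration = Σ(t·PV) / P = 3,012.5561 / 1,026.2871 = 2.93539 years.

2.9354 years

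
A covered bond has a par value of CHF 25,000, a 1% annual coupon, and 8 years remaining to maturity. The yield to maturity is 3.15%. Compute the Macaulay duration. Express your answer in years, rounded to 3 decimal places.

Periodic yield y = 0.0315. Discount each cash flow and weight by its year:
  t   CF        PV=CF/(1+0.0315)^t    t·PV
  1       250.00       242.3655       242.3655
  2       250.00       234.9641       469.9282
  3       250.00       227.7888       683.3663
  4       250.00       220.8325       883.3302
  5       250.00       214.0888     1,070.4438
  6       250.00       207.5509     1,245.3054
  7       250.00       201.2127     1,408.4889
  8    25,250.00    19,701.8734   157,614.9872
  Σ                 21,250.6767   163,618.2154
Price P = Σ PV = 21,250.6767.
Macaulay duration = Σ(t·PV) / P = 163,618.2154 / 21,250.6767 = 7.69944 years.

7.699 years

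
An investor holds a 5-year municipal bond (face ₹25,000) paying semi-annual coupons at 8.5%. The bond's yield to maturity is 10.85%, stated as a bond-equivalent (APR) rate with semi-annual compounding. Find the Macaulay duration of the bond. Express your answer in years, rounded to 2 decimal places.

Periodic yield y = 0.05425. Discount each cash flow and weight by its period:
  t   CF        PV=CF/(1+0.05425)^t    t·PV
  1     1,062.50     1,007.8255     1,007.8255
  2     1,062.50       955.9644     1,911.9288
  3     1,062.50       906.7720     2,720.3161
  4     1,062.50       860.1110     3,440.4440
  5     1,062.50       815.8511     4,079.2554
  6     1,062.50       773.8687     4,643.2122
  7     1,062.50       734.0467     5,138.3267
  8     1,062.50       696.2738     5,570.1905
  9     1,062.50       660.4447     5,944.0022
  10   26,062.50    15,366.6775   153,666.7745
  Σ                 22,777.8353   188,122.2757
Price P = Σ PV = 22,777.8353.
Macaulay duration = Σ(t·PV) / P = 188,122.2757 / 22,777.8353 = 8.25901 half-year periods.
In years: 8.25901 / 2 = 4.12950 years.

4.13 years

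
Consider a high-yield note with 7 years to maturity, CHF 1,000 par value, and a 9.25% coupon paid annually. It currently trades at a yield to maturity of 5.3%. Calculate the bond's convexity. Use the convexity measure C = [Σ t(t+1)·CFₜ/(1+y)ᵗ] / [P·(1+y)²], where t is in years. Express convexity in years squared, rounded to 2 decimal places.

37.33

With y = 0.053:
  t   CF        PV=CF/(1+0.053)^t    t·PV        t(t+1)·PV
  1        92.50        87.8443        87.8443         175.6885
  2        92.50        83.4228       166.8457         500.5371
  3        92.50        79.2240       237.6719         950.6877
  4        92.50        75.2364       300.9458       1,504.7288
  5        92.50        71.4496       357.2481       2,143.4884
  6        92.50        67.8534       407.1203       2,849.8421
  7     1,092.50       761.0669     5,327.4685      42,619.7477
  Σ                  1,226.0974     6,885.1445      50,744.7202
P = 1,226.0974.
Convexity = Σ t(t+1)·PV / [P·(1+y)²] = 50,744.7202 / (1,226.0974 × 1.108809) = 37.32580.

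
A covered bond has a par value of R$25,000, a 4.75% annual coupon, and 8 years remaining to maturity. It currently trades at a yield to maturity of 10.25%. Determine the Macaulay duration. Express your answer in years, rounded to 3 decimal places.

6.581 years

Periodic yield y = 0.1025. Discount each cash flow and weight by its year:
  t   CF        PV=CF/(1+0.1025)^t    t·PV
  1     1,187.50     1,077.0975     1,077.0975
  2     1,187.50       976.9592     1,953.9184
  3     1,187.50       886.1308     2,658.3924
  4     1,187.50       803.7467     3,214.9870
  5     1,187.50       729.0220     3,645.1099
  6     1,187.50       661.2444     3,967.4666
  7     1,187.50       599.7682     4,198.3774
  8    26,187.50    11,996.7955    95,974.3639
  Σ                 17,730.7643   116,689.7130
Price P = Σ PV = 17,730.7643.
Macaulay duration = Σ(t·PV) / P = 116,689.7130 / 17,730.7643 = 6.58120 years.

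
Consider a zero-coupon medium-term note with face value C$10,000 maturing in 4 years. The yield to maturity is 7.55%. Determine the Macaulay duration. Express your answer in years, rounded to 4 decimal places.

4.0000 years

A zero-coupon bond has a single cash flow at maturity, so its Macaulay duration equals its maturity: 4 years.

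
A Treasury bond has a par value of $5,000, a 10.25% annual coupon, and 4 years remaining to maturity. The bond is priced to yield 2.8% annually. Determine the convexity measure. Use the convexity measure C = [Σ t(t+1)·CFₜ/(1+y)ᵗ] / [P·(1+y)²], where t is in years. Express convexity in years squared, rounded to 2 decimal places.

16.03

With y = 0.028:
  t   CF        PV=CF/(1+0.028)^t    t·PV        t(t+1)·PV
  1       512.50       498.5409       498.5409         997.0817
  2       512.50       484.9619       969.9238       2,909.7715
  3       512.50       471.7528     1,415.2585       5,661.0341
  4     5,512.50     4,936.0113    19,744.0451      98,720.2257
  Σ                  6,391.2669    22,627.7684     108,288.1130
P = 6,391.2669.
Convexity = Σ t(t+1)·PV / [P·(1+y)²] = 108,288.1130 / (6,391.2669 × 1.056784) = 16.03273.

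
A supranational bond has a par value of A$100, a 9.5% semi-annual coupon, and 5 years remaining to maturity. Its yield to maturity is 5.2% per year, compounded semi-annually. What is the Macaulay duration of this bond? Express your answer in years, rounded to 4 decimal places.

Periodic yield y = 0.026. Discount each cash flow and weight by its period:
  t   CF        PV=CF/(1+0.026)^t    t·PV
  1         4.75         4.6296         4.6296
  2         4.75         4.5123         9.0246
  3         4.75         4.3980        13.1939
  4         4.75         4.2865        17.1461
  5         4.75         4.1779        20.8894
  6         4.75         4.0720        24.4321
  7         4.75         3.9688        27.7818
  8         4.75         3.8683        30.9460
  9         4.75         3.7702        33.9320
  10      104.75        81.0365       810.3645
  Σ                    118.7201       992.3401
Price P = Σ PV = 118.7201.
Macaulay duration = Σ(t·PV) / P = 992.3401 / 118.7201 = 8.35865 half-year periods.
In years: 8.35865 / 2 = 4.17933 years.

4.1793 years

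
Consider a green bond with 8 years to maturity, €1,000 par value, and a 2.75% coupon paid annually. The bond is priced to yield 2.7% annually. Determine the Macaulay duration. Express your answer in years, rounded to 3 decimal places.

Periodic yield y = 0.027. Discount each cash flow and weight by its year:
  t   CF        PV=CF/(1+0.027)^t    t·PV
  1        27.50        26.7770        26.7770
  2        27.50        26.0730        52.1461
  3        27.50        25.3876        76.1628
  4        27.50        24.7201        98.8806
  5        27.50        24.0702       120.3512
  6        27.50        23.4374       140.6246
  7        27.50        22.8213       159.7488
  8     1,027.50       830.2680     6,642.1437
  Σ                  1,003.5547     7,316.8348
Price P = Σ PV = 1,003.5547.
Macaulay duration = Σ(t·PV) / P = 7,316.8348 / 1,003.5547 = 7.29092 years.

7.291 years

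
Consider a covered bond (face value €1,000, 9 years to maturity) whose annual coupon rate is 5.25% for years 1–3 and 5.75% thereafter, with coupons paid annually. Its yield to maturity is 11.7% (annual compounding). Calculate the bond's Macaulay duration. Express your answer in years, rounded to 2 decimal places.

6.93 years

Periodic yield y = 0.117. Discount each cash flow and weight by its year:
  t   CF        PV=CF/(1+0.117)^t    t·PV
  1        52.50        47.0009        47.0009
  2        52.50        42.0778        84.1556
  3        52.50        37.6704       113.0111
  4        57.50        36.9364       147.7458
  5        57.50        33.0675       165.3377
  6        57.50        29.6039       177.6233
  7        57.50        26.5030       185.5213
  8        57.50        23.7270       189.8158
  9     1,057.50       390.6626     3,515.9633
  Σ                    667.2495     4,626.1748
Price P = Σ PV = 667.2495.
Macaulay duration = Σ(t·PV) / P = 4,626.1748 / 667.2495 = 6.93320 years.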